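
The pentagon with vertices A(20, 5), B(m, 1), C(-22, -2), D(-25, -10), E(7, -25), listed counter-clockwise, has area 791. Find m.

-20

Write out the shoelace sum; only the two edges meeting at B involve m:
2·Area = [(20·1 − m·5) + (m·(-2) − (-22)·1)] + 1400
       = -7·m + 1442 = 1582
⇒ m = -20.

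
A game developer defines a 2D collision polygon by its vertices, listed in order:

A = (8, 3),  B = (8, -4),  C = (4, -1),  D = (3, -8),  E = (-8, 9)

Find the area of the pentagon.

105

Apply Gauss's area formula: 2A = Σ (x_i·y_{i+1} − x_{i+1}·y_i), indices taken mod 5.
Σ = (-56) + (8) + (-29) + (-37) + (-96) = -210
Area = |Σ|/2 = 105.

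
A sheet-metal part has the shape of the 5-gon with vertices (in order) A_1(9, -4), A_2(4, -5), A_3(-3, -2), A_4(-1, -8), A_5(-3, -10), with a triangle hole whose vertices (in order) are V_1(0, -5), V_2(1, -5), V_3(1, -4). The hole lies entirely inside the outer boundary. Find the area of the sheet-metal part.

28.5

Outer boundary:
Σ = (-29) + (-23) + (22) + (-14) + (102) = 58
Area = |Σ|/2 = 29.
Hole:
Apply Gauss's area formula: 2A = Σ (x_i·y_{i+1} − x_{i+1}·y_i), indices taken mod 3.
Cross-terms: 5, 1, -5  ⇒  Σ = 1
Area = |Σ|/2 = 0.5.
Net area = 29 − 0.5 = 28.5.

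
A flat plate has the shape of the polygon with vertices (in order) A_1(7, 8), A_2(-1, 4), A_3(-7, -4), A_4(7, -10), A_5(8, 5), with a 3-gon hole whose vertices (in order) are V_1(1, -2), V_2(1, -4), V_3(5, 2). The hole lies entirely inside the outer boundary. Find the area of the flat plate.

151

Outer boundary:
Apply the shoelace formula: 2A = Σ (x_i·y_{i+1} − x_{i+1}·y_i), indices taken mod 5.
Σ = (36) + (32) + (98) + (115) + (29) = 310
Area = |Σ|/2 = 155.
Hole:
Apply the shoelace formula: 2A = Σ (x_i·y_{i+1} − x_{i+1}·y_i), indices taken mod 3.
Σ = (-2) + (22) + (-12) = 8
Area = |Σ|/2 = 4.
Net area = 155 − 4 = 151.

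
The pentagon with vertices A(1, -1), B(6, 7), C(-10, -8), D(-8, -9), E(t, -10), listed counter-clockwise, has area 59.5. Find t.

The doubled signed area Σ (x_i y_{i+1} − x_{i+1} y_i) is linear in t.
With t=0 it equals 151; the coefficient of t is 8 (from the two edges through E).
So 8·t + 151 = 2·59.5 = 119 ⇒ t = -4.

-4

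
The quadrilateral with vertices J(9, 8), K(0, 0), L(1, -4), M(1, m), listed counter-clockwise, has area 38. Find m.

The doubled signed area Σ (x_i y_{i+1} − x_{i+1} y_i) is linear in m.
With m=0 it equals 12; the coefficient of m is -8 (from the two edges through M).
So -8·m + 12 = 2·38 = 76 ⇒ m = -8.

-8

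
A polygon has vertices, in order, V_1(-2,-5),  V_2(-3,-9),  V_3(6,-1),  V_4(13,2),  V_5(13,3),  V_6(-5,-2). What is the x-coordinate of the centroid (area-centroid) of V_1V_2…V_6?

367/162

Apply the shoelace (surveyor's) formula. First the cross-terms c_i = x_i·y_{i+1} − x_{i+1}·y_i:
  3, 57, 25, 13, -11, 21  ⇒  2A = 108, A = 54.
Then Σ (x_i + x_{i+1})·c_i = 734, so x̄ = 734 / (6·54) = 367/162.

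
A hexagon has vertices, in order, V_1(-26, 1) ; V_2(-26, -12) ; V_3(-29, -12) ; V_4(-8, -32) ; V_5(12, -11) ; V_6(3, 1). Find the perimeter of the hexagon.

|V_1V_2| = √((0)² + (-13)²) = √169 = 13
|V_2V_3| = √((-3)² + (0)²) = √9 = 3
|V_3V_4| = √((21)² + (-20)²) = √841 = 29
|V_4V_5| = √((20)² + (21)²) = √841 = 29
|V_5V_6| = √((-9)² + (12)²) = √225 = 15
|V_6V_1| = √((-29)² + (0)²) = √841 = 29
Perimeter = 13 + 3 + 29 + 29 + 15 + 29 = 118.

118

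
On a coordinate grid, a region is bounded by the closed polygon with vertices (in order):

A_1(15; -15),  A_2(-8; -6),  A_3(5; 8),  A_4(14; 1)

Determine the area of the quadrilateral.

288

Apply the shoelace (surveyor's) formula: 2A = Σ (x_i·y_{i+1} − x_{i+1}·y_i), indices taken mod 4.
Σ = (-210) + (-34) + (-107) + (-225) = -576
Area = |Σ|/2 = 288.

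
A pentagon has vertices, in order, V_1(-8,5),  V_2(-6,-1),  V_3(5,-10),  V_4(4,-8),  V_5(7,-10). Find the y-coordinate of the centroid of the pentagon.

-313/111

Apply the shoelace (surveyor's) formula. First the cross-terms c_i = x_i·y_{i+1} − x_{i+1}·y_i:
  38, 65, 0, 16, -45  ⇒  2A = 74, A = 37.
Then Σ (y_i + y_{i+1})·c_i = -626, so ȳ = -626 / (6·37) = -313/111.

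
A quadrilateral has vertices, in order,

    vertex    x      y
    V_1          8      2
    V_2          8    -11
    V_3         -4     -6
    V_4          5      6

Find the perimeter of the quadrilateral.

46

|V_1V_2| = √((0)² + (-13)²) = √169 = 13
|V_2V_3| = √((-12)² + (5)²) = √169 = 13
|V_3V_4| = √((9)² + (12)²) = √225 = 15
|V_4V_1| = √((3)² + (-4)²) = √25 = 5
Perimeter = 13 + 13 + 15 + 5 = 46.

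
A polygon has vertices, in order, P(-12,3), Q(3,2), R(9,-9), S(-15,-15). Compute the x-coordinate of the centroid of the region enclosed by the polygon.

Apply the surveyor's formula. First the cross-terms c_i = x_i·y_{i+1} − x_{i+1}·y_i:
  -33, -45, -270, -225  ⇒  2A = -573, A = -286.5.
Then Σ (x_i + x_{i+1})·c_i = 7452, so x̄ = 7452 / (6·(-286.5)) = -828/191.

-828/191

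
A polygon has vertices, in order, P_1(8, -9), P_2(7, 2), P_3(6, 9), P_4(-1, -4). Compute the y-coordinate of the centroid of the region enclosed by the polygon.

Apply Gauss's area formula. First the cross-terms c_i = x_i·y_{i+1} − x_{i+1}·y_i:
  79, 51, -15, 41  ⇒  2A = 156, A = 78.
Then Σ (y_i + y_{i+1})·c_i = -600, so ȳ = -600 / (6·78) = -50/39.

-50/39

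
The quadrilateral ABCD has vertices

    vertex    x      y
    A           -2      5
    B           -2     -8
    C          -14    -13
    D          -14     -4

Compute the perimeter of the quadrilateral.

50

|AB| = √((0)² + (-13)²) = √169 = 13
|BC| = √((-12)² + (-5)²) = √169 = 13
|CD| = √((0)² + (9)²) = √81 = 9
|DA| = √((12)² + (9)²) = √225 = 15
Perimeter = 13 + 13 + 9 + 15 = 50.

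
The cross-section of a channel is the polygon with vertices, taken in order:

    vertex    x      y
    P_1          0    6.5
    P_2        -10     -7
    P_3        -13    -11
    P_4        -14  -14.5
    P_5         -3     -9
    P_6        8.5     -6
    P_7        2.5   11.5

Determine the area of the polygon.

P_1→P_2: (0)(-7) − (-10)(6.5) = 65
P_2→P_3: (-10)(-11) − (-13)(-7) = 19
P_3→P_4: (-13)(-14.5) − (-14)(-11) = 34.5
P_4→P_5: (-14)(-9) − (-3)(-14.5) = 82.5
P_5→P_6: (-3)(-6) − (8.5)(-9) = 94.5
P_6→P_7: (8.5)(11.5) − (2.5)(-6) = 112.75
P_7→P_1: (2.5)(6.5) − (0)(11.5) = 16.25
Σ = 424.5
Area = |Σ|/2 = 212.25.

212.25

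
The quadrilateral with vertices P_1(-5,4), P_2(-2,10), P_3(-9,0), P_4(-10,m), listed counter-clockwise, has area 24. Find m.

-10

The doubled signed area Σ (x_i y_{i+1} − x_{i+1} y_i) is linear in m.
With m=0 it equals 8; the coefficient of m is -4 (from the two edges through P_4).
So -4·m + 8 = 2·24 = 48 ⇒ m = -10.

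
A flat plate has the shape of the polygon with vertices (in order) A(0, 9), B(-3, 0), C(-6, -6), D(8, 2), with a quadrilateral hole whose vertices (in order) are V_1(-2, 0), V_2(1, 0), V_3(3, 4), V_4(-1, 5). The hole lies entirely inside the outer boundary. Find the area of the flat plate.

60

Outer boundary:
Apply the surveyor's formula: 2A = Σ (x_i·y_{i+1} − x_{i+1}·y_i), indices taken mod 4.
Σ = (27) + (18) + (36) + (72) = 153
Area = |Σ|/2 = 76.5.
Hole:
V_1→V_2: (-2)(0) − (1)(0) = 0
V_2→V_3: (1)(4) − (3)(0) = 4
V_3→V_4: (3)(5) − (-1)(4) = 19
V_4→V_1: (-1)(0) − (-2)(5) = 10
Σ = 33
Area = |Σ|/2 = 16.5.
Net area = 76.5 − 16.5 = 60.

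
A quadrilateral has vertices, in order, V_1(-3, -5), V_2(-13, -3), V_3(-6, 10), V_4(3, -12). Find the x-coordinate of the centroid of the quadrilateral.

-398/71

Apply Gauss's area formula. First the cross-terms c_i = x_i·y_{i+1} − x_{i+1}·y_i:
  -56, -148, 42, -51  ⇒  2A = -213, A = -106.5.
Then Σ (x_i + x_{i+1})·c_i = 3582, so x̄ = 3582 / (6·(-106.5)) = -398/71.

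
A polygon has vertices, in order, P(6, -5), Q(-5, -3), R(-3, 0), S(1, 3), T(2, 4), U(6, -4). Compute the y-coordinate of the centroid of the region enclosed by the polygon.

Apply Gauss's area formula. First the cross-terms c_i = x_i·y_{i+1} − x_{i+1}·y_i:
  -43, -9, -9, -2, -32, -6  ⇒  2A = -101, A = -50.5.
Then Σ (y_i + y_{i+1})·c_i = 384, so ȳ = 384 / (6·(-50.5)) = -128/101.

-128/101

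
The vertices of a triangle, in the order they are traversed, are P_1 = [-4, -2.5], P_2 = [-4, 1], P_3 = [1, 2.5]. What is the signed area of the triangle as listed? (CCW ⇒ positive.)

-8.75

Apply the shoelace formula: 2A = Σ (x_i·y_{i+1} − x_{i+1}·y_i), indices taken mod 3.
Σ = (-14) + (-11) + (7.5) = -17.5
Signed area = Σ/2 = -8.75 (negative ⇒ clockwise traversal).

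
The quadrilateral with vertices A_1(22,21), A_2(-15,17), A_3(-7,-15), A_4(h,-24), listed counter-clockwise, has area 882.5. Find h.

The doubled signed area Σ (x_i y_{i+1} − x_{i+1} y_i) is linear in h.
With h=0 it equals 1729; the coefficient of h is 36 (from the two edges through A_4).
So 36·h + 1729 = 2·882.5 = 1765 ⇒ h = 1.

1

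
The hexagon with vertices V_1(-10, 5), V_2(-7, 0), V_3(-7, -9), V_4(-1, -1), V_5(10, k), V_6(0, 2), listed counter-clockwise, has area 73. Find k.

0

The doubled signed area Σ (x_i y_{i+1} − x_{i+1} y_i) is linear in k.
With k=0 it equals 146; the coefficient of k is -1 (from the two edges through V_5).
So -1·k + 146 = 2·73 = 146 ⇒ k = 0.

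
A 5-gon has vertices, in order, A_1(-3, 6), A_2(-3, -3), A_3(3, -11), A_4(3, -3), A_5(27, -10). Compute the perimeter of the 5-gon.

|A_1A_2| = √((0)² + (-9)²) = √81 = 9
|A_2A_3| = √((6)² + (-8)²) = √100 = 10
|A_3A_4| = √((0)² + (8)²) = √64 = 8
|A_4A_5| = √((24)² + (-7)²) = √625 = 25
|A_5A_1| = √((-30)² + (16)²) = √1156 = 34
Perimeter = 9 + 10 + 8 + 25 + 34 = 86.

86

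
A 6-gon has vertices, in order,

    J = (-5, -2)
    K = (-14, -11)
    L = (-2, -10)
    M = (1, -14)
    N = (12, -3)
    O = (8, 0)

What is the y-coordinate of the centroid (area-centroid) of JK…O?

Apply Gauss's area formula. First the cross-terms c_i = x_i·y_{i+1} − x_{i+1}·y_i:
  27, 118, 38, 165, 24, -16  ⇒  2A = 356, A = 178.
Then Σ (y_i + y_{i+1})·c_i = -6586, so ȳ = -6586 / (6·178) = -37/6.

-37/6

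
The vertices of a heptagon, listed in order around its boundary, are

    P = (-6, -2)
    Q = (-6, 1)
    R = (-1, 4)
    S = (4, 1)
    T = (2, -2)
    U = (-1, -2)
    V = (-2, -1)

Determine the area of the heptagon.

Apply Gauss's area formula: 2A = Σ (x_i·y_{i+1} − x_{i+1}·y_i), indices taken mod 7.
Σ = (-18) + (-23) + (-17) + (-10) + (-6) + (-3) + (-2) = -79
Area = |Σ|/2 = 39.5.

39.5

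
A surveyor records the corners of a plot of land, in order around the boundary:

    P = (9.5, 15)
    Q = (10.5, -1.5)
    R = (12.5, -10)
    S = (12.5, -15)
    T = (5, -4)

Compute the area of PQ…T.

91.25

Apply the surveyor's formula: 2A = Σ (x_i·y_{i+1} − x_{i+1}·y_i), indices taken mod 5.
P→Q: (9.5)(-1.5) − (10.5)(15) = -171.75
Q→R: (10.5)(-10) − (12.5)(-1.5) = -86.25
R→S: (12.5)(-15) − (12.5)(-10) = -62.5
S→T: (12.5)(-4) − (5)(-15) = 25
T→P: (5)(15) − (9.5)(-4) = 113
Σ = -182.5
Area = |Σ|/2 = 91.25.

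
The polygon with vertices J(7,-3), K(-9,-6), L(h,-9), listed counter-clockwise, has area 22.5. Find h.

Write out the shoelace sum; only the two edges meeting at L involve h:
2·Area = [((-9)·(-9) − h·(-6)) + (h·(-3) − 7·(-9))] + -69
       = 3·h + 75 = 45
⇒ h = -10.

-10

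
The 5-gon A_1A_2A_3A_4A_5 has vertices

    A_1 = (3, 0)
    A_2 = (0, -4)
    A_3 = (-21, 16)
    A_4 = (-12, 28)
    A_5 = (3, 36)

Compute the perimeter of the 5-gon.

102

|A_1A_2| = √((-3)² + (-4)²) = √25 = 5
|A_2A_3| = √((-21)² + (20)²) = √841 = 29
|A_3A_4| = √((9)² + (12)²) = √225 = 15
|A_4A_5| = √((15)² + (8)²) = √289 = 17
|A_5A_1| = √((0)² + (-36)²) = √1296 = 36
Perimeter = 5 + 29 + 15 + 17 + 36 = 102.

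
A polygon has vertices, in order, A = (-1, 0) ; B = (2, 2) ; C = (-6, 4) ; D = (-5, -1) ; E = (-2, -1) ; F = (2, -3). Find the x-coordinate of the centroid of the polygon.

-98/39

Apply the shoelace formula. First the cross-terms c_i = x_i·y_{i+1} − x_{i+1}·y_i:
  -2, 20, 26, 3, 8, -3  ⇒  2A = 52, A = 26.
Then Σ (x_i + x_{i+1})·c_i = -392, so x̄ = -392 / (6·26) = -98/39.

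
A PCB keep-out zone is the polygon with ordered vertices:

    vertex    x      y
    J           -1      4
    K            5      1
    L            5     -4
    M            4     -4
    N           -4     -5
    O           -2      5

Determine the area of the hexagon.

59.5

Apply the shoelace formula: 2A = Σ (x_i·y_{i+1} − x_{i+1}·y_i), indices taken mod 6.
J→K: (-1)(1) − (5)(4) = -21
K→L: (5)(-4) − (5)(1) = -25
L→M: (5)(-4) − (4)(-4) = -4
M→N: (4)(-5) − (-4)(-4) = -36
N→O: (-4)(5) − (-2)(-5) = -30
O→J: (-2)(4) − (-1)(5) = -3
Σ = -119
Area = |Σ|/2 = 59.5.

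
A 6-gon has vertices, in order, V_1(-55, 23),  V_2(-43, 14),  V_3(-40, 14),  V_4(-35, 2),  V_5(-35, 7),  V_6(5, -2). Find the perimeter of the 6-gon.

|V_1V_2| = √((12)² + (-9)²) = √225 = 15
|V_2V_3| = √((3)² + (0)²) = √9 = 3
|V_3V_4| = √((5)² + (-12)²) = √169 = 13
|V_4V_5| = √((0)² + (5)²) = √25 = 5
|V_5V_6| = √((40)² + (-9)²) = √1681 = 41
|V_6V_1| = √((-60)² + (25)²) = √4225 = 65
Perimeter = 15 + 3 + 13 + 5 + 41 + 65 = 142.

142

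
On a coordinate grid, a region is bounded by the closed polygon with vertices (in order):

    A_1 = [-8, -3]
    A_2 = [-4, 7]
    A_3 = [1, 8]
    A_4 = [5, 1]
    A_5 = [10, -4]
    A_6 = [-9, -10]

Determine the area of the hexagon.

182.5

Apply the surveyor's formula: 2A = Σ (x_i·y_{i+1} − x_{i+1}·y_i), indices taken mod 6.
Σ = (-68) + (-39) + (-39) + (-30) + (-136) + (-53) = -365
Area = |Σ|/2 = 182.5.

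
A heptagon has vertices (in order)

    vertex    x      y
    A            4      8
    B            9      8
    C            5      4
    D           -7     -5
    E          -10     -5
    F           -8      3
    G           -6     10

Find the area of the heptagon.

A→B: (4)(8) − (9)(8) = -40
B→C: (9)(4) − (5)(8) = -4
C→D: (5)(-5) − (-7)(4) = 3
D→E: (-7)(-5) − (-10)(-5) = -15
E→F: (-10)(3) − (-8)(-5) = -70
F→G: (-8)(10) − (-6)(3) = -62
G→A: (-6)(8) − (4)(10) = -88
Σ = -276
Area = |Σ|/2 = 138.

138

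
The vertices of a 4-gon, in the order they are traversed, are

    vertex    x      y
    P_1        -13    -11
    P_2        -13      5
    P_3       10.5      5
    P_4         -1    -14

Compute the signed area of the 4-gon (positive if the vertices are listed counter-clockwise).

-319.25

Apply the shoelace formula: 2A = Σ (x_i·y_{i+1} − x_{i+1}·y_i), indices taken mod 4.
Σ = (-208) + (-117.5) + (-142) + (-171) = -638.5
Signed area = Σ/2 = -319.25 (negative ⇒ clockwise traversal).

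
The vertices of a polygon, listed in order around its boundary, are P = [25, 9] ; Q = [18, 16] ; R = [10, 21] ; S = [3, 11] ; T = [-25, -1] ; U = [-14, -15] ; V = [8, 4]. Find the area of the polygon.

586

Apply the surveyor's formula: 2A = Σ (x_i·y_{i+1} − x_{i+1}·y_i), indices taken mod 7.
Σ = (238) + (218) + (47) + (272) + (361) + (64) + (-28) = 1172
Area = |Σ|/2 = 586.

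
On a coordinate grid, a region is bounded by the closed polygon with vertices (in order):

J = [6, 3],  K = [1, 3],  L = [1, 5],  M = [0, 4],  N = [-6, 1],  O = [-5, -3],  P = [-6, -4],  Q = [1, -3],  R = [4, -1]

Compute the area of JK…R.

Σ = (15) + (2) + (4) + (24) + (23) + (2) + (22) + (11) + (18) = 121
Area = |Σ|/2 = 60.5.

60.5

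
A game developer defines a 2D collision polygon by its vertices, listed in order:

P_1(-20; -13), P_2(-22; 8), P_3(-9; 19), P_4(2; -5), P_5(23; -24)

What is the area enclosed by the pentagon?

Cross-terms: -446, -346, 7, 67, -779  ⇒  Σ = -1497
Area = |Σ|/2 = 748.5.

748.5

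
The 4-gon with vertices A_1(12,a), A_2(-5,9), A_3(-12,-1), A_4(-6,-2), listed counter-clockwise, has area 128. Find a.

The doubled signed area Σ (x_i y_{i+1} − x_{i+1} y_i) is linear in a.
With a=0 it equals 263; the coefficient of a is -1 (from the two edges through A_1).
So -1·a + 263 = 2·128 = 256 ⇒ a = 7.

7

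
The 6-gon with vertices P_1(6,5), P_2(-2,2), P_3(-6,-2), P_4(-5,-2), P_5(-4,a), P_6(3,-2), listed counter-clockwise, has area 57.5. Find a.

-6

Write out the shoelace sum; only the two edges meeting at P_5 involve a:
2·Area = [((-5)·a − (-4)·(-2)) + ((-4)·(-2) − 3·a)] + 67
       = -8·a + 67 = 115
⇒ a = -6.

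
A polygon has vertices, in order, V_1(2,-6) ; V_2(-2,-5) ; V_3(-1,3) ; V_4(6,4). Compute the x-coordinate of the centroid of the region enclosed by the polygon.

Apply the shoelace formula. First the cross-terms c_i = x_i·y_{i+1} − x_{i+1}·y_i:
  -22, -11, -22, -44  ⇒  2A = -99, A = -49.5.
Then Σ (x_i + x_{i+1})·c_i = -429, so x̄ = -429 / (6·(-49.5)) = 13/9.

13/9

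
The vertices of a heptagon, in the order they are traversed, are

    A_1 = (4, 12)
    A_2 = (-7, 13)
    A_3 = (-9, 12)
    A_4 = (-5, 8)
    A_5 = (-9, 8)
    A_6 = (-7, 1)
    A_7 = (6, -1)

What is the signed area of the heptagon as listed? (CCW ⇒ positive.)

156.5

A_1→A_2: (4)(13) − (-7)(12) = 136
A_2→A_3: (-7)(12) − (-9)(13) = 33
A_3→A_4: (-9)(8) − (-5)(12) = -12
A_4→A_5: (-5)(8) − (-9)(8) = 32
A_5→A_6: (-9)(1) − (-7)(8) = 47
A_6→A_7: (-7)(-1) − (6)(1) = 1
A_7→A_1: (6)(12) − (4)(-1) = 76
Σ = 313
Signed area = Σ/2 = 156.5 (positive ⇒ counter-clockwise traversal).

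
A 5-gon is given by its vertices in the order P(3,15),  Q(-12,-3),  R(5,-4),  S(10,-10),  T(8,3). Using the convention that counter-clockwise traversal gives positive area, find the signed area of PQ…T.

Σ = (171) + (63) + (-10) + (110) + (111) = 445
Signed area = Σ/2 = 222.5 (positive ⇒ counter-clockwise traversal).

222.5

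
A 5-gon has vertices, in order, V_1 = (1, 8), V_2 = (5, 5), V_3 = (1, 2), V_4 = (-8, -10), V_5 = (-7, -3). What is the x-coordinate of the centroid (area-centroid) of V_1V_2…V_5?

Apply the surveyor's formula. First the cross-terms c_i = x_i·y_{i+1} − x_{i+1}·y_i:
  -35, 5, 6, -46, -53  ⇒  2A = -123, A = -61.5.
Then Σ (x_i + x_{i+1})·c_i = 786, so x̄ = 786 / (6·(-61.5)) = -262/123.

-262/123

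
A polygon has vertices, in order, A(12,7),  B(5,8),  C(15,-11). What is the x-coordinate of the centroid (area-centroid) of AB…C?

32/3

Apply Gauss's area formula. First the cross-terms c_i = x_i·y_{i+1} − x_{i+1}·y_i:
  61, -175, 237  ⇒  2A = 123, A = 61.5.
Then Σ (x_i + x_{i+1})·c_i = 3936, so x̄ = 3936 / (6·61.5) = 32/3.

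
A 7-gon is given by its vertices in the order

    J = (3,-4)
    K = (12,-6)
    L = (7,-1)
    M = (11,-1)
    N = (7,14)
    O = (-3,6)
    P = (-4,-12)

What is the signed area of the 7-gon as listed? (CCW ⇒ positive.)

210.5

J→K: (3)(-6) − (12)(-4) = 30
K→L: (12)(-1) − (7)(-6) = 30
L→M: (7)(-1) − (11)(-1) = 4
M→N: (11)(14) − (7)(-1) = 161
N→O: (7)(6) − (-3)(14) = 84
O→P: (-3)(-12) − (-4)(6) = 60
P→J: (-4)(-4) − (3)(-12) = 52
Σ = 421
Signed area = Σ/2 = 210.5 (positive ⇒ counter-clockwise traversal).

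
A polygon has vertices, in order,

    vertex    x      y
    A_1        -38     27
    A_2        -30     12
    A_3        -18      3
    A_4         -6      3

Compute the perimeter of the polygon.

|A_1A_2| = √((8)² + (-15)²) = √289 = 17
|A_2A_3| = √((12)² + (-9)²) = √225 = 15
|A_3A_4| = √((12)² + (0)²) = √144 = 12
|A_4A_1| = √((-32)² + (24)²) = √1600 = 40
Perimeter = 17 + 15 + 12 + 40 = 84.

84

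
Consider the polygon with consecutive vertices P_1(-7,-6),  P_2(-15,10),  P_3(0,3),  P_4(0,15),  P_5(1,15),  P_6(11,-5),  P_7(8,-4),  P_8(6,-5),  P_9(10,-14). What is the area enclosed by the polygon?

301

Apply the shoelace (surveyor's) formula: 2A = Σ (x_i·y_{i+1} − x_{i+1}·y_i), indices taken mod 9.
Σ = (-160) + (-45) + (0) + (-15) + (-170) + (-4) + (-16) + (-34) + (-158) = -602
Area = |Σ|/2 = 301.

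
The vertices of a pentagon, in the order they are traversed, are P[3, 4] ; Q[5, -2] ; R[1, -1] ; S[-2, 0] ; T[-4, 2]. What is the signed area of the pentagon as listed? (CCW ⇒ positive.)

Σ = (-26) + (-3) + (-2) + (-4) + (-22) = -57
Signed area = Σ/2 = -28.5 (negative ⇒ clockwise traversal).

-28.5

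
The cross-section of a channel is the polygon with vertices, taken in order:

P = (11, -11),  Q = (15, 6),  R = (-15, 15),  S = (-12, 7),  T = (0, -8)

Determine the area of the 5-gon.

Apply the surveyor's formula: 2A = Σ (x_i·y_{i+1} − x_{i+1}·y_i), indices taken mod 5.
Cross-terms: 231, 315, 75, 96, 88  ⇒  Σ = 805
Area = |Σ|/2 = 402.5.

402.5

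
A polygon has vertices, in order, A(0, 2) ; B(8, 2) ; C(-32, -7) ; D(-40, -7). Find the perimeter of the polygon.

|AB| = √((8)² + (0)²) = √64 = 8
|BC| = √((-40)² + (-9)²) = √1681 = 41
|CD| = √((-8)² + (0)²) = √64 = 8
|DA| = √((40)² + (9)²) = √1681 = 41
Perimeter = 8 + 41 + 8 + 41 = 98.

98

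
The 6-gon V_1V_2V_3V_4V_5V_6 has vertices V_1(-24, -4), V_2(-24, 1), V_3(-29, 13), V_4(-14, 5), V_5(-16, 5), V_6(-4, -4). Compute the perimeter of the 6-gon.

72

|V_1V_2| = √((0)² + (5)²) = √25 = 5
|V_2V_3| = √((-5)² + (12)²) = √169 = 13
|V_3V_4| = √((15)² + (-8)²) = √289 = 17
|V_4V_5| = √((-2)² + (0)²) = √4 = 2
|V_5V_6| = √((12)² + (-9)²) = √225 = 15
|V_6V_1| = √((-20)² + (0)²) = √400 = 20
Perimeter = 5 + 13 + 17 + 2 + 15 + 20 = 72.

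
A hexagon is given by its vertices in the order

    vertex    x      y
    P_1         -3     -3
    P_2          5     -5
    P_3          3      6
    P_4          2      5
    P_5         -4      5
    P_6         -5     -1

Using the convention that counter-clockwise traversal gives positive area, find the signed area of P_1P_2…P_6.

74.5

Σ = (30) + (45) + (3) + (30) + (29) + (12) = 149
Signed area = Σ/2 = 74.5 (positive ⇒ counter-clockwise traversal).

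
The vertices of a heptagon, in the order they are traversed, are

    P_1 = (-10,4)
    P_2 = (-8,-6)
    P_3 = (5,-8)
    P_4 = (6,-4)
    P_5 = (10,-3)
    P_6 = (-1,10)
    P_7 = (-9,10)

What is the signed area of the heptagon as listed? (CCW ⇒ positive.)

Σ = (92) + (94) + (28) + (22) + (97) + (80) + (64) = 477
Signed area = Σ/2 = 238.5 (positive ⇒ counter-clockwise traversal).

238.5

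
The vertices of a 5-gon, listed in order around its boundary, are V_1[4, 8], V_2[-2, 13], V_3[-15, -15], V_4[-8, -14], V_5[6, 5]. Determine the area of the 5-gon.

227.5

Apply the shoelace (surveyor's) formula: 2A = Σ (x_i·y_{i+1} − x_{i+1}·y_i), indices taken mod 5.
Cross-terms: 68, 225, 90, 44, 28  ⇒  Σ = 455
Area = |Σ|/2 = 227.5.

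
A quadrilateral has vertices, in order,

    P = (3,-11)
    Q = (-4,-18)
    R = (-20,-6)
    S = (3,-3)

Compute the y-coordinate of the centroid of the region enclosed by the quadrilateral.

Apply the shoelace formula. First the cross-terms c_i = x_i·y_{i+1} − x_{i+1}·y_i:
  -98, -336, 78, -24  ⇒  2A = -380, A = -190.
Then Σ (y_i + y_{i+1})·c_i = 10540, so ȳ = 10540 / (6·(-190)) = -527/57.

-527/57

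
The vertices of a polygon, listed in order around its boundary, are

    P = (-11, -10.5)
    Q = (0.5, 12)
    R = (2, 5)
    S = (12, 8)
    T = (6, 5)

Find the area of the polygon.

Apply the surveyor's formula: 2A = Σ (x_i·y_{i+1} − x_{i+1}·y_i), indices taken mod 5.
Σ = (-126.75) + (-21.5) + (-44) + (12) + (-8) = -188.25
Area = |Σ|/2 = 94.125.

94.125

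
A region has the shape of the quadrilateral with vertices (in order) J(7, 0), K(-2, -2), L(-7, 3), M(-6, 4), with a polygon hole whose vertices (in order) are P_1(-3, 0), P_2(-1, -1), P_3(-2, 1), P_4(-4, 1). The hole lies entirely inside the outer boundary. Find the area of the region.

33.5

Outer boundary:
Σ = (-14) + (-20) + (-10) + (-28) = -72
Area = |Σ|/2 = 36.
Hole:
Σ = (3) + (-3) + (2) + (3) = 5
Area = |Σ|/2 = 2.5.
Net area = 36 − 2.5 = 33.5.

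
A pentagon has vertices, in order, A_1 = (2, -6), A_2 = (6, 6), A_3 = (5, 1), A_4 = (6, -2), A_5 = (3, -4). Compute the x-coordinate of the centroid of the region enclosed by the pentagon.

Apply the shoelace formula. First the cross-terms c_i = x_i·y_{i+1} − x_{i+1}·y_i:
  48, -24, -16, -18, -10  ⇒  2A = -20, A = -10.
Then Σ (x_i + x_{i+1})·c_i = -268, so x̄ = -268 / (6·(-10)) = 67/15.

67/15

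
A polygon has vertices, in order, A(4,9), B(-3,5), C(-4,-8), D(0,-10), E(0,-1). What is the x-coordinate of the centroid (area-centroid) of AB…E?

-1

Apply the surveyor's formula. First the cross-terms c_i = x_i·y_{i+1} − x_{i+1}·y_i:
  47, 44, 40, 0, 4  ⇒  2A = 135, A = 67.5.
Then Σ (x_i + x_{i+1})·c_i = -405, so x̄ = -405 / (6·67.5) = -1.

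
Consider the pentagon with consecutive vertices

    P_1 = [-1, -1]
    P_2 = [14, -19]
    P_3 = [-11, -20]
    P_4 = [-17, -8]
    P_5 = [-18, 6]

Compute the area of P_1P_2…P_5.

P_1→P_2: (-1)(-19) − (14)(-1) = 33
P_2→P_3: (14)(-20) − (-11)(-19) = -489
P_3→P_4: (-11)(-8) − (-17)(-20) = -252
P_4→P_5: (-17)(6) − (-18)(-8) = -246
P_5→P_1: (-18)(-1) − (-1)(6) = 24
Σ = -930
Area = |Σ|/2 = 465.

465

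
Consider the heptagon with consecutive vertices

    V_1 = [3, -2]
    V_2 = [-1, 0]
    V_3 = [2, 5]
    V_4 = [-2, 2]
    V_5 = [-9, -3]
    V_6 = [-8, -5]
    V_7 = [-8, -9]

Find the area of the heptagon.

63.5

Apply Gauss's area formula: 2A = Σ (x_i·y_{i+1} − x_{i+1}·y_i), indices taken mod 7.
Σ = (-2) + (-5) + (14) + (24) + (21) + (32) + (43) = 127
Area = |Σ|/2 = 63.5.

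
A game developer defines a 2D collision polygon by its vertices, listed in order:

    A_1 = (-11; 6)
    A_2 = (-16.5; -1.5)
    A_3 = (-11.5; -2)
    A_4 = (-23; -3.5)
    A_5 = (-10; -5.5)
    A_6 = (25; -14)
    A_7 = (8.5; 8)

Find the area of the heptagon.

Σ = (115.5) + (15.75) + (-5.75) + (91.5) + (277.5) + (319) + (139) = 952.5
Area = |Σ|/2 = 476.25.

476.25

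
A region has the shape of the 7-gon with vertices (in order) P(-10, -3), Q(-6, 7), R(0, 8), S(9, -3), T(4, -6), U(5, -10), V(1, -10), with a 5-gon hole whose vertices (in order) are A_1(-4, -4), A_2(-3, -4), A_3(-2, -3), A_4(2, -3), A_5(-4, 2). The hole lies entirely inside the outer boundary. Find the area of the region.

185

Outer boundary:
Apply Gauss's area formula: 2A = Σ (x_i·y_{i+1} − x_{i+1}·y_i), indices taken mod 7.
P→Q: (-10)(7) − (-6)(-3) = -88
Q→R: (-6)(8) − (0)(7) = -48
R→S: (0)(-3) − (9)(8) = -72
S→T: (9)(-6) − (4)(-3) = -42
T→U: (4)(-10) − (5)(-6) = -10
U→V: (5)(-10) − (1)(-10) = -40
V→P: (1)(-3) − (-10)(-10) = -103
Σ = -403
Area = |Σ|/2 = 201.5.
Hole:
Apply Gauss's area formula: 2A = Σ (x_i·y_{i+1} − x_{i+1}·y_i), indices taken mod 5.
Σ = (4) + (1) + (12) + (-8) + (24) = 33
Area = |Σ|/2 = 16.5.
Net area = 201.5 − 16.5 = 185.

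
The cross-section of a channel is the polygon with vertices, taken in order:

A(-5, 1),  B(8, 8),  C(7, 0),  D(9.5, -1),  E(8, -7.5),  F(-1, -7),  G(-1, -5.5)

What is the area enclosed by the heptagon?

Σ = (-48) + (-56) + (-7) + (-63.25) + (-63.5) + (-1.5) + (-28.5) = -267.75
Area = |Σ|/2 = 133.875.

133.875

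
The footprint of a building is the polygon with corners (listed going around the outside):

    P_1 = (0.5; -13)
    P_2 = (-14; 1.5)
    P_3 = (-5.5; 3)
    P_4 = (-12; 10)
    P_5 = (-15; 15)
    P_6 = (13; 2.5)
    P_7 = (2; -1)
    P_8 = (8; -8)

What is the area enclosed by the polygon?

311.25

Apply the shoelace formula: 2A = Σ (x_i·y_{i+1} − x_{i+1}·y_i), indices taken mod 8.
Σ = (-181.25) + (-33.75) + (-19) + (-30) + (-232.5) + (-18) + (-8) + (-100) = -622.5
Area = |Σ|/2 = 311.25.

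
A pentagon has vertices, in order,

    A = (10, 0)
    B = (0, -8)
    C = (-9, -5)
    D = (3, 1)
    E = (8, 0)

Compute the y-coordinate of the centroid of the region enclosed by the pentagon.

Apply the surveyor's formula. First the cross-terms c_i = x_i·y_{i+1} − x_{i+1}·y_i:
  -80, -72, 6, -8, 0  ⇒  2A = -154, A = -77.
Then Σ (y_i + y_{i+1})·c_i = 1544, so ȳ = 1544 / (6·(-77)) = -772/231.

-772/231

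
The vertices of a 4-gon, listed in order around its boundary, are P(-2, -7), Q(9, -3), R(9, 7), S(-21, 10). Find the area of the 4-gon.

Apply Gauss's area formula: 2A = Σ (x_i·y_{i+1} − x_{i+1}·y_i), indices taken mod 4.
Σ = (69) + (90) + (237) + (167) = 563
Area = |Σ|/2 = 281.5.

281.5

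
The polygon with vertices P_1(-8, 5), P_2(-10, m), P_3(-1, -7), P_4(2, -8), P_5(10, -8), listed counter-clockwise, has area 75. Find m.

The doubled signed area Σ (x_i y_{i+1} − x_{i+1} y_i) is linear in m.
With m=0 it equals 192; the coefficient of m is -7 (from the two edges through P_2).
So -7·m + 192 = 2·75 = 150 ⇒ m = 6.

6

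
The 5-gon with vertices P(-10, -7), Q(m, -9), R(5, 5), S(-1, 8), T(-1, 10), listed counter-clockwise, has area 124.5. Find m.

The doubled signed area Σ (x_i y_{i+1} − x_{i+1} y_i) is linear in m.
With m=0 it equals 285; the coefficient of m is 12 (from the two edges through Q).
So 12·m + 285 = 2·124.5 = 249 ⇒ m = -3.

-3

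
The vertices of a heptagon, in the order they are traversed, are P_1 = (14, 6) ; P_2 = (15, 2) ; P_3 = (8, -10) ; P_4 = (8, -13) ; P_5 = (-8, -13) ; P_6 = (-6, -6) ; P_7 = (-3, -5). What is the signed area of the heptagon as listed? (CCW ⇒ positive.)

Σ = (-62) + (-166) + (-24) + (-208) + (-30) + (12) + (52) = -426
Signed area = Σ/2 = -213 (negative ⇒ clockwise traversal).

-213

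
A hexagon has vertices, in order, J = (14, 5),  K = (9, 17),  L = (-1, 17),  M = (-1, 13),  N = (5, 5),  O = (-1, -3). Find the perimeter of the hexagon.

|JK| = √((-5)² + (12)²) = √169 = 13
|KL| = √((-10)² + (0)²) = √100 = 10
|LM| = √((0)² + (-4)²) = √16 = 4
|MN| = √((6)² + (-8)²) = √100 = 10
|NO| = √((-6)² + (-8)²) = √100 = 10
|OJ| = √((15)² + (8)²) = √289 = 17
Perimeter = 13 + 10 + 4 + 10 + 10 + 17 = 64.

64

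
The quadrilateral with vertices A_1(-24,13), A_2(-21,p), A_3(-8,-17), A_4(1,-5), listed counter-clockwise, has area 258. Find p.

4

Write out the shoelace sum; only the two edges meeting at A_2 involve p:
2·Area = [((-24)·p − (-21)·13) + ((-21)·(-17) − (-8)·p)] + -50
       = -16·p + 580 = 516
⇒ p = 4.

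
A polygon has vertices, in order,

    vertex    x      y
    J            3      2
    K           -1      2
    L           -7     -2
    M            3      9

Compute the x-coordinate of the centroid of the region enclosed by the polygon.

5/81

Apply the surveyor's formula. First the cross-terms c_i = x_i·y_{i+1} − x_{i+1}·y_i:
  8, 16, -57, -21  ⇒  2A = -54, A = -27.
Then Σ (x_i + x_{i+1})·c_i = -10, so x̄ = -10 / (6·(-27)) = 5/81.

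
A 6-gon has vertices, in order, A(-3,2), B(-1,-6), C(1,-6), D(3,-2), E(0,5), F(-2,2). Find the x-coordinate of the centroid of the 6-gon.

-1/225

Apply Gauss's area formula. First the cross-terms c_i = x_i·y_{i+1} − x_{i+1}·y_i:
  20, 12, 16, 15, 10, 2  ⇒  2A = 75, A = 37.5.
Then Σ (x_i + x_{i+1})·c_i = -1, so x̄ = -1 / (6·37.5) = -1/225.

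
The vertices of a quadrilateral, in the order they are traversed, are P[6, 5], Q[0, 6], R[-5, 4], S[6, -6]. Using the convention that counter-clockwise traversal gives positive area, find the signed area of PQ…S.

Σ = (36) + (30) + (6) + (66) = 138
Signed area = Σ/2 = 69 (positive ⇒ counter-clockwise traversal).

69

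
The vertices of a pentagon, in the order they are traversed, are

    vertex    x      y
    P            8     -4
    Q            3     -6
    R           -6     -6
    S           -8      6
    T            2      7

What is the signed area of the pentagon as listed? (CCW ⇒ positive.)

Apply the shoelace (surveyor's) formula: 2A = Σ (x_i·y_{i+1} − x_{i+1}·y_i), indices taken mod 5.
Cross-terms: -36, -54, -84, -68, -64  ⇒  Σ = -306
Signed area = Σ/2 = -153 (negative ⇒ clockwise traversal).

-153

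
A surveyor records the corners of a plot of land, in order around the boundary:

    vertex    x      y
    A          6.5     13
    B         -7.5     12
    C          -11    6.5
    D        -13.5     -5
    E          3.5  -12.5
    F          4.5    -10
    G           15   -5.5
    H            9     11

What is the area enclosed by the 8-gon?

497.125

Apply Gauss's area formula: 2A = Σ (x_i·y_{i+1} − x_{i+1}·y_i), indices taken mod 8.
Cross-terms: 175.5, 83.25, 142.75, 186.25, 21.25, 125.25, 214.5, 45.5  ⇒  Σ = 994.25
Area = |Σ|/2 = 497.125.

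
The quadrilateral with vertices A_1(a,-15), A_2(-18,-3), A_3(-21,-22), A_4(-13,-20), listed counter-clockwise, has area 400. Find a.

24

Write out the shoelace sum; only the two edges meeting at A_1 involve a:
2·Area = [((-13)·(-15) − a·(-20)) + (a·(-3) − (-18)·(-15))] + 467
       = 17·a + 392 = 800
⇒ a = 24.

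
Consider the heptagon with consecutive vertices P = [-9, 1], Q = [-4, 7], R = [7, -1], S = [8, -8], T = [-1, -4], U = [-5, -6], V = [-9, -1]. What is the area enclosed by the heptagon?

136.5

Σ = (-59) + (-45) + (-48) + (-40) + (-14) + (-49) + (-18) = -273
Area = |Σ|/2 = 136.5.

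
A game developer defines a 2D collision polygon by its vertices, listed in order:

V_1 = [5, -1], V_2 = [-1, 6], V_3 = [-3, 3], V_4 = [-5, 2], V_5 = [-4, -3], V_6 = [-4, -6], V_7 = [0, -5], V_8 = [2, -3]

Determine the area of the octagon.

65.5

Σ = (29) + (15) + (9) + (23) + (12) + (20) + (10) + (13) = 131
Area = |Σ|/2 = 65.5.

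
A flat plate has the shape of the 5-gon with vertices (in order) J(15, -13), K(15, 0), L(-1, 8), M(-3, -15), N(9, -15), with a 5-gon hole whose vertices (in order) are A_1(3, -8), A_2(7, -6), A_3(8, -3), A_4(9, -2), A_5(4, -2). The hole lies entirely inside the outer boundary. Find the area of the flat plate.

Outer boundary:
Cross-terms: 195, 120, 39, 180, 108  ⇒  Σ = 642
Area = |Σ|/2 = 321.
Hole:
Apply the surveyor's formula: 2A = Σ (x_i·y_{i+1} − x_{i+1}·y_i), indices taken mod 5.
A_1→A_2: (3)(-6) − (7)(-8) = 38
A_2→A_3: (7)(-3) − (8)(-6) = 27
A_3→A_4: (8)(-2) − (9)(-3) = 11
A_4→A_5: (9)(-2) − (4)(-2) = -10
A_5→A_1: (4)(-8) − (3)(-2) = -26
Σ = 40
Area = |Σ|/2 = 20.
Net area = 321 − 20 = 301.

301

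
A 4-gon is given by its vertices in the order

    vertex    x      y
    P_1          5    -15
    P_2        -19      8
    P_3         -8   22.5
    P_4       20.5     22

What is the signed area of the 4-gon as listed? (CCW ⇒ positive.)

-831.625

Apply the surveyor's formula: 2A = Σ (x_i·y_{i+1} − x_{i+1}·y_i), indices taken mod 4.
Cross-terms: -245, -363.5, -637.25, -417.5  ⇒  Σ = -1663.25
Signed area = Σ/2 = -831.625 (negative ⇒ clockwise traversal).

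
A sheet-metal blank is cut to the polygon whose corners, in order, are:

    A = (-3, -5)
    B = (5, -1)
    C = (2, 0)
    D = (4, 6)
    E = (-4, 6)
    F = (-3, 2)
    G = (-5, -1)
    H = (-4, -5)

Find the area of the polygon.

A→B: (-3)(-1) − (5)(-5) = 28
B→C: (5)(0) − (2)(-1) = 2
C→D: (2)(6) − (4)(0) = 12
D→E: (4)(6) − (-4)(6) = 48
E→F: (-4)(2) − (-3)(6) = 10
F→G: (-3)(-1) − (-5)(2) = 13
G→H: (-5)(-5) − (-4)(-1) = 21
H→A: (-4)(-5) − (-3)(-5) = 5
Σ = 139
Area = |Σ|/2 = 69.5.

69.5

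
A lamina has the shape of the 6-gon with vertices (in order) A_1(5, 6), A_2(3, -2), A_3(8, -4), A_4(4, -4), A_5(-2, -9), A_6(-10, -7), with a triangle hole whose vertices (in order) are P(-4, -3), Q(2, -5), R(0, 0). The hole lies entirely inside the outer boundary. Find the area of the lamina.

Outer boundary:
Apply the surveyor's formula: 2A = Σ (x_i·y_{i+1} − x_{i+1}·y_i), indices taken mod 6.
Σ = (-28) + (4) + (-16) + (-44) + (-76) + (-25) = -185
Area = |Σ|/2 = 92.5.
Hole:
Apply the shoelace formula: 2A = Σ (x_i·y_{i+1} − x_{i+1}·y_i), indices taken mod 3.
Σ = (26) + (0) + (0) = 26
Area = |Σ|/2 = 13.
Net area = 92.5 − 13 = 79.5.

79.5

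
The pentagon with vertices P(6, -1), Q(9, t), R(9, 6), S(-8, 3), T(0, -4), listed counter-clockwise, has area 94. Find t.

2

Write out the shoelace sum; only the two edges meeting at Q involve t:
2·Area = [(6·t − 9·(-1)) + (9·6 − 9·t)] + 131
       = -3·t + 194 = 188
⇒ t = 2.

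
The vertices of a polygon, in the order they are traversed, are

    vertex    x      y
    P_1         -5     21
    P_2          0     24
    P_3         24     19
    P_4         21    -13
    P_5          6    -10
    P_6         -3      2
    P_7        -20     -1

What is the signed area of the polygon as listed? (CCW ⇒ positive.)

-969.5

Apply the shoelace (surveyor's) formula: 2A = Σ (x_i·y_{i+1} − x_{i+1}·y_i), indices taken mod 7.
P_1→P_2: (-5)(24) − (0)(21) = -120
P_2→P_3: (0)(19) − (24)(24) = -576
P_3→P_4: (24)(-13) − (21)(19) = -711
P_4→P_5: (21)(-10) − (6)(-13) = -132
P_5→P_6: (6)(2) − (-3)(-10) = -18
P_6→P_7: (-3)(-1) − (-20)(2) = 43
P_7→P_1: (-20)(21) − (-5)(-1) = -425
Σ = -1939
Signed area = Σ/2 = -969.5 (negative ⇒ clockwise traversal).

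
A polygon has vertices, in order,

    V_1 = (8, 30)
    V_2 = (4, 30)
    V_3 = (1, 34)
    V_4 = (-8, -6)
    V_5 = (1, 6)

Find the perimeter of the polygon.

|V_1V_2| = √((-4)² + (0)²) = √16 = 4
|V_2V_3| = √((-3)² + (4)²) = √25 = 5
|V_3V_4| = √((-9)² + (-40)²) = √1681 = 41
|V_4V_5| = √((9)² + (12)²) = √225 = 15
|V_5V_1| = √((7)² + (24)²) = √625 = 25
Perimeter = 4 + 5 + 41 + 15 + 25 = 90.

90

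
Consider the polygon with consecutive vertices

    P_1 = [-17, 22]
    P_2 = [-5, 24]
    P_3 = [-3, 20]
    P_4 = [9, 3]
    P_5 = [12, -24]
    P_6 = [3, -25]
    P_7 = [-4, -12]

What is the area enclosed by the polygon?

Apply Gauss's area formula: 2A = Σ (x_i·y_{i+1} − x_{i+1}·y_i), indices taken mod 7.
Σ = (-298) + (-28) + (-189) + (-252) + (-228) + (-136) + (-292) = -1423
Area = |Σ|/2 = 711.5.

711.5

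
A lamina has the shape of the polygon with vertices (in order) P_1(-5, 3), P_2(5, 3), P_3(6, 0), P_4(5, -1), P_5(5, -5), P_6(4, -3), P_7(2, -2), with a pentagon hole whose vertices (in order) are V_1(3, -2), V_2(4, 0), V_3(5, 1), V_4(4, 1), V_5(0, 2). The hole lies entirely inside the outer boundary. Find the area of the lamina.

30

Outer boundary:
Cross-terms: -30, -18, -6, -20, 5, -2, -4  ⇒  Σ = -75
Area = |Σ|/2 = 37.5.
Hole:
Apply the shoelace (surveyor's) formula: 2A = Σ (x_i·y_{i+1} − x_{i+1}·y_i), indices taken mod 5.
V_1→V_2: (3)(0) − (4)(-2) = 8
V_2→V_3: (4)(1) − (5)(0) = 4
V_3→V_4: (5)(1) − (4)(1) = 1
V_4→V_5: (4)(2) − (0)(1) = 8
V_5→V_1: (0)(-2) − (3)(2) = -6
Σ = 15
Area = |Σ|/2 = 7.5.
Net area = 37.5 − 7.5 = 30.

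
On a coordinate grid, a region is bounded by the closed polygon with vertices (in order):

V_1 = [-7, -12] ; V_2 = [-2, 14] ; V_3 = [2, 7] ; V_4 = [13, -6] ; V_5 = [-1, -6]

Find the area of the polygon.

Apply the shoelace formula: 2A = Σ (x_i·y_{i+1} − x_{i+1}·y_i), indices taken mod 5.
Σ = (-122) + (-42) + (-103) + (-84) + (-30) = -381
Area = |Σ|/2 = 190.5.

190.5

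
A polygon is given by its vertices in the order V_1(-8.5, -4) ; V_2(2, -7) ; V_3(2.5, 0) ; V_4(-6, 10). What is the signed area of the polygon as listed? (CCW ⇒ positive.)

109.5

Apply the surveyor's formula: 2A = Σ (x_i·y_{i+1} − x_{i+1}·y_i), indices taken mod 4.
V_1→V_2: (-8.5)(-7) − (2)(-4) = 67.5
V_2→V_3: (2)(0) − (2.5)(-7) = 17.5
V_3→V_4: (2.5)(10) − (-6)(0) = 25
V_4→V_1: (-6)(-4) − (-8.5)(10) = 109
Σ = 219
Signed area = Σ/2 = 109.5 (positive ⇒ counter-clockwise traversal).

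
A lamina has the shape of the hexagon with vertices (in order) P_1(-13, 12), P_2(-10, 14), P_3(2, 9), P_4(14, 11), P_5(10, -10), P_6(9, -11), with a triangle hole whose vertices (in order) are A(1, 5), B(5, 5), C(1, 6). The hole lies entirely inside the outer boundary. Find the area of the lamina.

Outer boundary:
Cross-terms: -62, -118, -104, -250, -20, -35  ⇒  Σ = -589
Area = |Σ|/2 = 294.5.
Hole:
Apply the shoelace formula: 2A = Σ (x_i·y_{i+1} − x_{i+1}·y_i), indices taken mod 3.
A→B: (1)(5) − (5)(5) = -20
B→C: (5)(6) − (1)(5) = 25
C→A: (1)(5) − (1)(6) = -1
Σ = 4
Area = |Σ|/2 = 2.
Net area = 294.5 − 2 = 292.5.

292.5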